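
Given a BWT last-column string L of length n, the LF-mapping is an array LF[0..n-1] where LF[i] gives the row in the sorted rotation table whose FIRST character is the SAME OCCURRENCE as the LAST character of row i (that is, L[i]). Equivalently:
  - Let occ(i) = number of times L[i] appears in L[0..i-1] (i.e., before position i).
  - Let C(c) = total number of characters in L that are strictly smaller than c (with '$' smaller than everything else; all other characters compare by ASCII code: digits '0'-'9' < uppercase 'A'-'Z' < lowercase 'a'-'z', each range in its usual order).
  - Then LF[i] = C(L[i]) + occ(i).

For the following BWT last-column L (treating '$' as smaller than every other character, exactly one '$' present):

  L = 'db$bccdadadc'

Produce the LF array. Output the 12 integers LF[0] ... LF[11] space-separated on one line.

Answer: 8 3 0 4 5 6 9 1 10 2 11 7

Derivation:
Char counts: '$':1, 'a':2, 'b':2, 'c':3, 'd':4
C (first-col start): C('$')=0, C('a')=1, C('b')=3, C('c')=5, C('d')=8
L[0]='d': occ=0, LF[0]=C('d')+0=8+0=8
L[1]='b': occ=0, LF[1]=C('b')+0=3+0=3
L[2]='$': occ=0, LF[2]=C('$')+0=0+0=0
L[3]='b': occ=1, LF[3]=C('b')+1=3+1=4
L[4]='c': occ=0, LF[4]=C('c')+0=5+0=5
L[5]='c': occ=1, LF[5]=C('c')+1=5+1=6
L[6]='d': occ=1, LF[6]=C('d')+1=8+1=9
L[7]='a': occ=0, LF[7]=C('a')+0=1+0=1
L[8]='d': occ=2, LF[8]=C('d')+2=8+2=10
L[9]='a': occ=1, LF[9]=C('a')+1=1+1=2
L[10]='d': occ=3, LF[10]=C('d')+3=8+3=11
L[11]='c': occ=2, LF[11]=C('c')+2=5+2=7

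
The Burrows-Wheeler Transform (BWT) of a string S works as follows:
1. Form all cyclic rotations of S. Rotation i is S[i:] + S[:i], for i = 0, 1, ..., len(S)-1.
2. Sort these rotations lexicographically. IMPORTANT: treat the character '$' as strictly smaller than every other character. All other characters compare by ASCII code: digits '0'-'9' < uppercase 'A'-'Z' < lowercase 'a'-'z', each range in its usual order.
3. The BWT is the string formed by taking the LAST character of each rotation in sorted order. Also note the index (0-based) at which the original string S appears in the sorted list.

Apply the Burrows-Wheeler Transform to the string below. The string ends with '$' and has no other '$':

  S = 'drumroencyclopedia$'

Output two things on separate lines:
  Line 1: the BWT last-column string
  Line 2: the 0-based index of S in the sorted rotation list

Answer: aiyne$podcuerlomdrc
5

Derivation:
All 19 rotations (rotation i = S[i:]+S[:i]):
  rot[0] = drumroencyclopedia$
  rot[1] = rumroencyclopedia$d
  rot[2] = umroencyclopedia$dr
  rot[3] = mroencyclopedia$dru
  rot[4] = roencyclopedia$drum
  rot[5] = oencyclopedia$drumr
  rot[6] = encyclopedia$drumro
  rot[7] = ncyclopedia$drumroe
  rot[8] = cyclopedia$drumroen
  rot[9] = yclopedia$drumroenc
  rot[10] = clopedia$drumroency
  rot[11] = lopedia$drumroencyc
  rot[12] = opedia$drumroencycl
  rot[13] = pedia$drumroencyclo
  rot[14] = edia$drumroencyclop
  rot[15] = dia$drumroencyclope
  rot[16] = ia$drumroencycloped
  rot[17] = a$drumroencyclopedi
  rot[18] = $drumroencyclopedia
Sorted (with $ < everything):
  sorted[0] = $drumroencyclopedia  (last char: 'a')
  sorted[1] = a$drumroencyclopedi  (last char: 'i')
  sorted[2] = clopedia$drumroency  (last char: 'y')
  sorted[3] = cyclopedia$drumroen  (last char: 'n')
  sorted[4] = dia$drumroencyclope  (last char: 'e')
  sorted[5] = drumroencyclopedia$  (last char: '$')
  sorted[6] = edia$drumroencyclop  (last char: 'p')
  sorted[7] = encyclopedia$drumro  (last char: 'o')
  sorted[8] = ia$drumroencycloped  (last char: 'd')
  sorted[9] = lopedia$drumroencyc  (last char: 'c')
  sorted[10] = mroencyclopedia$dru  (last char: 'u')
  sorted[11] = ncyclopedia$drumroe  (last char: 'e')
  sorted[12] = oencyclopedia$drumr  (last char: 'r')
  sorted[13] = opedia$drumroencycl  (last char: 'l')
  sorted[14] = pedia$drumroencyclo  (last char: 'o')
  sorted[15] = roencyclopedia$drum  (last char: 'm')
  sorted[16] = rumroencyclopedia$d  (last char: 'd')
  sorted[17] = umroencyclopedia$dr  (last char: 'r')
  sorted[18] = yclopedia$drumroenc  (last char: 'c')
Last column: aiyne$podcuerlomdrc
Original string S is at sorted index 5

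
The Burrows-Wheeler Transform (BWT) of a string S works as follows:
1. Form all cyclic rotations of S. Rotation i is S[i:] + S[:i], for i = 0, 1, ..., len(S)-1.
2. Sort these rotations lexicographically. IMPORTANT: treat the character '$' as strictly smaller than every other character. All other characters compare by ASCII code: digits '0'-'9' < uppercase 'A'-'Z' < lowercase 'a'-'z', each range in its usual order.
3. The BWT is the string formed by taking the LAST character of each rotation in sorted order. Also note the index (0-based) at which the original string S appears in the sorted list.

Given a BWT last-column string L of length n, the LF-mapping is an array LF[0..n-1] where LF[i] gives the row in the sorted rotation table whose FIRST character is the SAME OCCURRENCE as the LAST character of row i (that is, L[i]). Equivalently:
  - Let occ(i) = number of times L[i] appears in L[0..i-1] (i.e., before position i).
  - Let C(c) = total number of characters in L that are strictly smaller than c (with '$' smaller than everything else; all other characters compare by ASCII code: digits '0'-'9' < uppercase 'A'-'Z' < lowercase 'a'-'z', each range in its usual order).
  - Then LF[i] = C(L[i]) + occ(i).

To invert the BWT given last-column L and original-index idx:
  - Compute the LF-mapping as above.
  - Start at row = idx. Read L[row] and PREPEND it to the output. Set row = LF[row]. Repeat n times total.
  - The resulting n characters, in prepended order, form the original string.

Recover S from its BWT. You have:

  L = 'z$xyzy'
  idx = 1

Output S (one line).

Answer: xyyzz$

Derivation:
LF mapping: 4 0 1 2 5 3
Walk LF starting at row 1, prepending L[row]:
  step 1: row=1, L[1]='$', prepend. Next row=LF[1]=0
  step 2: row=0, L[0]='z', prepend. Next row=LF[0]=4
  step 3: row=4, L[4]='z', prepend. Next row=LF[4]=5
  step 4: row=5, L[5]='y', prepend. Next row=LF[5]=3
  step 5: row=3, L[3]='y', prepend. Next row=LF[3]=2
  step 6: row=2, L[2]='x', prepend. Next row=LF[2]=1
Reversed output: xyyzz$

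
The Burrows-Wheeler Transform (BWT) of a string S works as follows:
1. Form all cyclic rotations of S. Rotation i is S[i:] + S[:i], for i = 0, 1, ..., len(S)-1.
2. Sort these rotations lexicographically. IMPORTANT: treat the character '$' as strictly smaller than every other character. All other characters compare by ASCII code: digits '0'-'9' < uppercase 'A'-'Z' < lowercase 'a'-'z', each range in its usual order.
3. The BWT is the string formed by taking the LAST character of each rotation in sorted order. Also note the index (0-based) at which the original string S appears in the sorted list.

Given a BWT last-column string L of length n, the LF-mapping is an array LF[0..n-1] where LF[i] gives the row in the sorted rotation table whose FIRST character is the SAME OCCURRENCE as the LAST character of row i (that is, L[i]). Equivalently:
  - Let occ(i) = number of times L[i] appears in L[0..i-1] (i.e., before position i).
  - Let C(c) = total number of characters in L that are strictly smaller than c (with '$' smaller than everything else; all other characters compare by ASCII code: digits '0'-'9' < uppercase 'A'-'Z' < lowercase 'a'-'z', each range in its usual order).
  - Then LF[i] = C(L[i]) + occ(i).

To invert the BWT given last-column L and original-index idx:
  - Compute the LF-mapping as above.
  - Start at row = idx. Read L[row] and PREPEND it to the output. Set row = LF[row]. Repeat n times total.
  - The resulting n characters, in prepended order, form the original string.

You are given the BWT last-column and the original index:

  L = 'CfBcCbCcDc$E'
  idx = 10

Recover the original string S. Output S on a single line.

Answer: ccbDcCCEfBC$

Derivation:
LF mapping: 2 11 1 8 3 7 4 9 5 10 0 6
Walk LF starting at row 10, prepending L[row]:
  step 1: row=10, L[10]='$', prepend. Next row=LF[10]=0
  step 2: row=0, L[0]='C', prepend. Next row=LF[0]=2
  step 3: row=2, L[2]='B', prepend. Next row=LF[2]=1
  step 4: row=1, L[1]='f', prepend. Next row=LF[1]=11
  step 5: row=11, L[11]='E', prepend. Next row=LF[11]=6
  step 6: row=6, L[6]='C', prepend. Next row=LF[6]=4
  step 7: row=4, L[4]='C', prepend. Next row=LF[4]=3
  step 8: row=3, L[3]='c', prepend. Next row=LF[3]=8
  step 9: row=8, L[8]='D', prepend. Next row=LF[8]=5
  step 10: row=5, L[5]='b', prepend. Next row=LF[5]=7
  step 11: row=7, L[7]='c', prepend. Next row=LF[7]=9
  step 12: row=9, L[9]='c', prepend. Next row=LF[9]=10
Reversed output: ccbDcCCEfBC$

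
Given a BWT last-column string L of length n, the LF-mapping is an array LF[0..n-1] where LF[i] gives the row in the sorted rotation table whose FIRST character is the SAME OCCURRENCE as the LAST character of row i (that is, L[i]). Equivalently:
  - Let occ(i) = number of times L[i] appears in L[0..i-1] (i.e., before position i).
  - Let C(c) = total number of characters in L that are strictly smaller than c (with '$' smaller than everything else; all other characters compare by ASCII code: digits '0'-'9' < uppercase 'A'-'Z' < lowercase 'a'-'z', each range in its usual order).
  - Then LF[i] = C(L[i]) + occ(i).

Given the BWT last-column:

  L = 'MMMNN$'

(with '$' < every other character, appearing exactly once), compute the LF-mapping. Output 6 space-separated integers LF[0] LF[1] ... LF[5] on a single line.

Answer: 1 2 3 4 5 0

Derivation:
Char counts: '$':1, 'M':3, 'N':2
C (first-col start): C('$')=0, C('M')=1, C('N')=4
L[0]='M': occ=0, LF[0]=C('M')+0=1+0=1
L[1]='M': occ=1, LF[1]=C('M')+1=1+1=2
L[2]='M': occ=2, LF[2]=C('M')+2=1+2=3
L[3]='N': occ=0, LF[3]=C('N')+0=4+0=4
L[4]='N': occ=1, LF[4]=C('N')+1=4+1=5
L[5]='$': occ=0, LF[5]=C('$')+0=0+0=0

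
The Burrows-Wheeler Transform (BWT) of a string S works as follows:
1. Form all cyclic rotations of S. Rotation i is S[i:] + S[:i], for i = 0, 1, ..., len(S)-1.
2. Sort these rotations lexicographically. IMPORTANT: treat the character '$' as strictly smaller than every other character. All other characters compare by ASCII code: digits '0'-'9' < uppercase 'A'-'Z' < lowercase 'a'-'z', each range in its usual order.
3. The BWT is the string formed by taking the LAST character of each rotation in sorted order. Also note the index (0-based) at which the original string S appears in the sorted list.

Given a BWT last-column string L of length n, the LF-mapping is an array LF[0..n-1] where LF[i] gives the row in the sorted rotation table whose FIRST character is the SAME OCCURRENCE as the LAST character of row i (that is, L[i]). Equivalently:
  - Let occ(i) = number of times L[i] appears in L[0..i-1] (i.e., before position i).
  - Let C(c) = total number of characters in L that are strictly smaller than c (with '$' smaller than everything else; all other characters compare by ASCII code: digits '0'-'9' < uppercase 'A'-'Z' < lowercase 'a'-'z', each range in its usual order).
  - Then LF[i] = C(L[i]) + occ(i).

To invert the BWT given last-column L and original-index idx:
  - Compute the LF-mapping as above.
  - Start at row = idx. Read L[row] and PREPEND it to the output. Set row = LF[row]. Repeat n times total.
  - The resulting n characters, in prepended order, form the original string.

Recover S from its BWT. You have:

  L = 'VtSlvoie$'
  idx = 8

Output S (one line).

LF mapping: 2 7 1 5 8 6 4 3 0
Walk LF starting at row 8, prepending L[row]:
  step 1: row=8, L[8]='$', prepend. Next row=LF[8]=0
  step 2: row=0, L[0]='V', prepend. Next row=LF[0]=2
  step 3: row=2, L[2]='S', prepend. Next row=LF[2]=1
  step 4: row=1, L[1]='t', prepend. Next row=LF[1]=7
  step 5: row=7, L[7]='e', prepend. Next row=LF[7]=3
  step 6: row=3, L[3]='l', prepend. Next row=LF[3]=5
  step 7: row=5, L[5]='o', prepend. Next row=LF[5]=6
  step 8: row=6, L[6]='i', prepend. Next row=LF[6]=4
  step 9: row=4, L[4]='v', prepend. Next row=LF[4]=8
Reversed output: violetSV$

Answer: violetSV$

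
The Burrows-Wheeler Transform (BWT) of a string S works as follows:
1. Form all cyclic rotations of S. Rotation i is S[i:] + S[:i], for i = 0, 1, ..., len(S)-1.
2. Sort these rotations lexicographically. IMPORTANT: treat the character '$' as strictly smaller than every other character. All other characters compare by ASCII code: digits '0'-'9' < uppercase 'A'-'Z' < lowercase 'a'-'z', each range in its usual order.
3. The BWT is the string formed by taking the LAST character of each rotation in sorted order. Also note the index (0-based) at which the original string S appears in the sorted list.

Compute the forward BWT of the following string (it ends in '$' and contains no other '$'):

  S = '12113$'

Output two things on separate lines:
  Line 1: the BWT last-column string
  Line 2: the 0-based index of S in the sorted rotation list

All 6 rotations (rotation i = S[i:]+S[:i]):
  rot[0] = 12113$
  rot[1] = 2113$1
  rot[2] = 113$12
  rot[3] = 13$121
  rot[4] = 3$1211
  rot[5] = $12113
Sorted (with $ < everything):
  sorted[0] = $12113  (last char: '3')
  sorted[1] = 113$12  (last char: '2')
  sorted[2] = 12113$  (last char: '$')
  sorted[3] = 13$121  (last char: '1')
  sorted[4] = 2113$1  (last char: '1')
  sorted[5] = 3$1211  (last char: '1')
Last column: 32$111
Original string S is at sorted index 2

Answer: 32$111
2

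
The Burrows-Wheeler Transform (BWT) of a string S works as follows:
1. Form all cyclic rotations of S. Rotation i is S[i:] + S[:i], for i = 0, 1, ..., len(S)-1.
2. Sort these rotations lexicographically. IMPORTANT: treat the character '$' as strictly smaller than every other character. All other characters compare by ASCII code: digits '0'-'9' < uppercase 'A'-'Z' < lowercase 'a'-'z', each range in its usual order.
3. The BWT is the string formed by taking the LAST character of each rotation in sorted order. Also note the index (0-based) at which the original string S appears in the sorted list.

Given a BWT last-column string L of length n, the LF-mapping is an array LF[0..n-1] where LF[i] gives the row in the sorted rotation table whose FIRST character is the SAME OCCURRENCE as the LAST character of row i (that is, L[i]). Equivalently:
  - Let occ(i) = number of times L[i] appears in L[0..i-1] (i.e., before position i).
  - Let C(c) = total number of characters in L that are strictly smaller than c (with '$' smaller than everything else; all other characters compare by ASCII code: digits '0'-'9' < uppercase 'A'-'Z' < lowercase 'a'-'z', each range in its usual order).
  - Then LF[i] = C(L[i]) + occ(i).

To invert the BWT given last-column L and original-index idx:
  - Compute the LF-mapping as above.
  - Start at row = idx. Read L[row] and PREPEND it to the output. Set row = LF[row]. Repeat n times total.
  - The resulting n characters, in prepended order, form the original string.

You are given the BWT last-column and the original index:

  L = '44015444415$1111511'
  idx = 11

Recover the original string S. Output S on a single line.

Answer: 401115514141414154$

Derivation:
LF mapping: 10 11 1 2 16 12 13 14 15 3 17 0 4 5 6 7 18 8 9
Walk LF starting at row 11, prepending L[row]:
  step 1: row=11, L[11]='$', prepend. Next row=LF[11]=0
  step 2: row=0, L[0]='4', prepend. Next row=LF[0]=10
  step 3: row=10, L[10]='5', prepend. Next row=LF[10]=17
  step 4: row=17, L[17]='1', prepend. Next row=LF[17]=8
  step 5: row=8, L[8]='4', prepend. Next row=LF[8]=15
  step 6: row=15, L[15]='1', prepend. Next row=LF[15]=7
  step 7: row=7, L[7]='4', prepend. Next row=LF[7]=14
  step 8: row=14, L[14]='1', prepend. Next row=LF[14]=6
  step 9: row=6, L[6]='4', prepend. Next row=LF[6]=13
  step 10: row=13, L[13]='1', prepend. Next row=LF[13]=5
  step 11: row=5, L[5]='4', prepend. Next row=LF[5]=12
  step 12: row=12, L[12]='1', prepend. Next row=LF[12]=4
  step 13: row=4, L[4]='5', prepend. Next row=LF[4]=16
  step 14: row=16, L[16]='5', prepend. Next row=LF[16]=18
  step 15: row=18, L[18]='1', prepend. Next row=LF[18]=9
  step 16: row=9, L[9]='1', prepend. Next row=LF[9]=3
  step 17: row=3, L[3]='1', prepend. Next row=LF[3]=2
  step 18: row=2, L[2]='0', prepend. Next row=LF[2]=1
  step 19: row=1, L[1]='4', prepend. Next row=LF[1]=11
Reversed output: 401115514141414154$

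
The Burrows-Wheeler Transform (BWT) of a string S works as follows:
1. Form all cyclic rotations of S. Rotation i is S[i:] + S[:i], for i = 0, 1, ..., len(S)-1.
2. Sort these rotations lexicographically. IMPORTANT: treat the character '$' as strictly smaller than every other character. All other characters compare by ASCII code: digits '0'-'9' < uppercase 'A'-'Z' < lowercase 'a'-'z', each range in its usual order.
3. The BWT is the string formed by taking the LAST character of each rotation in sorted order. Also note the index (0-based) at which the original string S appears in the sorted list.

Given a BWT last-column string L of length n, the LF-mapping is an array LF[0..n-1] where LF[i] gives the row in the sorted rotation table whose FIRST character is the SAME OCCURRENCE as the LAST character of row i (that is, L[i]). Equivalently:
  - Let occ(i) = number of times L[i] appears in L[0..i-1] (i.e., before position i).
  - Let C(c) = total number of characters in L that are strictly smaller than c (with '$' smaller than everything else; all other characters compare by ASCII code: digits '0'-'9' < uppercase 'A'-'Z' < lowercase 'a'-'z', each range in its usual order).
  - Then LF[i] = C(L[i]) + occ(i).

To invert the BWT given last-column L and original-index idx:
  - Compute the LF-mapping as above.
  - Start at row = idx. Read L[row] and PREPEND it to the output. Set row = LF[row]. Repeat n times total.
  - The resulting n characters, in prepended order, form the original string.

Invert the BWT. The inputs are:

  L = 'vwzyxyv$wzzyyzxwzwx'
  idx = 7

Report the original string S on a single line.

LF mapping: 1 3 14 10 7 11 2 0 4 15 16 12 13 17 8 5 18 6 9
Walk LF starting at row 7, prepending L[row]:
  step 1: row=7, L[7]='$', prepend. Next row=LF[7]=0
  step 2: row=0, L[0]='v', prepend. Next row=LF[0]=1
  step 3: row=1, L[1]='w', prepend. Next row=LF[1]=3
  step 4: row=3, L[3]='y', prepend. Next row=LF[3]=10
  step 5: row=10, L[10]='z', prepend. Next row=LF[10]=16
  step 6: row=16, L[16]='z', prepend. Next row=LF[16]=18
  step 7: row=18, L[18]='x', prepend. Next row=LF[18]=9
  step 8: row=9, L[9]='z', prepend. Next row=LF[9]=15
  step 9: row=15, L[15]='w', prepend. Next row=LF[15]=5
  step 10: row=5, L[5]='y', prepend. Next row=LF[5]=11
  step 11: row=11, L[11]='y', prepend. Next row=LF[11]=12
  step 12: row=12, L[12]='y', prepend. Next row=LF[12]=13
  step 13: row=13, L[13]='z', prepend. Next row=LF[13]=17
  step 14: row=17, L[17]='w', prepend. Next row=LF[17]=6
  step 15: row=6, L[6]='v', prepend. Next row=LF[6]=2
  step 16: row=2, L[2]='z', prepend. Next row=LF[2]=14
  step 17: row=14, L[14]='x', prepend. Next row=LF[14]=8
  step 18: row=8, L[8]='w', prepend. Next row=LF[8]=4
  step 19: row=4, L[4]='x', prepend. Next row=LF[4]=7
Reversed output: xwxzvwzyyywzxzzywv$

Answer: xwxzvwzyyywzxzzywv$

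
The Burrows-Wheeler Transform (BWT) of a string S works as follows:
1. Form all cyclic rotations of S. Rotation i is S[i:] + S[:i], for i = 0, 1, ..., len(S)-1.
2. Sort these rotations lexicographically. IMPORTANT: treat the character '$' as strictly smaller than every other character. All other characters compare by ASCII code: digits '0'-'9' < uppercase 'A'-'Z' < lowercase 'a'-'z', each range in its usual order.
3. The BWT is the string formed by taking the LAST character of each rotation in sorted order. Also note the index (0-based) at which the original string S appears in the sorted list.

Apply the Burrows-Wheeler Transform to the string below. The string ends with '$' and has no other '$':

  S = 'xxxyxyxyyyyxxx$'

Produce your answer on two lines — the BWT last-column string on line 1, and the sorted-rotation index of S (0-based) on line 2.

Answer: xxxy$xxyyyxxyyx
4

Derivation:
All 15 rotations (rotation i = S[i:]+S[:i]):
  rot[0] = xxxyxyxyyyyxxx$
  rot[1] = xxyxyxyyyyxxx$x
  rot[2] = xyxyxyyyyxxx$xx
  rot[3] = yxyxyyyyxxx$xxx
  rot[4] = xyxyyyyxxx$xxxy
  rot[5] = yxyyyyxxx$xxxyx
  rot[6] = xyyyyxxx$xxxyxy
  rot[7] = yyyyxxx$xxxyxyx
  rot[8] = yyyxxx$xxxyxyxy
  rot[9] = yyxxx$xxxyxyxyy
  rot[10] = yxxx$xxxyxyxyyy
  rot[11] = xxx$xxxyxyxyyyy
  rot[12] = xx$xxxyxyxyyyyx
  rot[13] = x$xxxyxyxyyyyxx
  rot[14] = $xxxyxyxyyyyxxx
Sorted (with $ < everything):
  sorted[0] = $xxxyxyxyyyyxxx  (last char: 'x')
  sorted[1] = x$xxxyxyxyyyyxx  (last char: 'x')
  sorted[2] = xx$xxxyxyxyyyyx  (last char: 'x')
  sorted[3] = xxx$xxxyxyxyyyy  (last char: 'y')
  sorted[4] = xxxyxyxyyyyxxx$  (last char: '$')
  sorted[5] = xxyxyxyyyyxxx$x  (last char: 'x')
  sorted[6] = xyxyxyyyyxxx$xx  (last char: 'x')
  sorted[7] = xyxyyyyxxx$xxxy  (last char: 'y')
  sorted[8] = xyyyyxxx$xxxyxy  (last char: 'y')
  sorted[9] = yxxx$xxxyxyxyyy  (last char: 'y')
  sorted[10] = yxyxyyyyxxx$xxx  (last char: 'x')
  sorted[11] = yxyyyyxxx$xxxyx  (last char: 'x')
  sorted[12] = yyxxx$xxxyxyxyy  (last char: 'y')
  sorted[13] = yyyxxx$xxxyxyxy  (last char: 'y')
  sorted[14] = yyyyxxx$xxxyxyx  (last char: 'x')
Last column: xxxy$xxyyyxxyyx
Original string S is at sorted index 4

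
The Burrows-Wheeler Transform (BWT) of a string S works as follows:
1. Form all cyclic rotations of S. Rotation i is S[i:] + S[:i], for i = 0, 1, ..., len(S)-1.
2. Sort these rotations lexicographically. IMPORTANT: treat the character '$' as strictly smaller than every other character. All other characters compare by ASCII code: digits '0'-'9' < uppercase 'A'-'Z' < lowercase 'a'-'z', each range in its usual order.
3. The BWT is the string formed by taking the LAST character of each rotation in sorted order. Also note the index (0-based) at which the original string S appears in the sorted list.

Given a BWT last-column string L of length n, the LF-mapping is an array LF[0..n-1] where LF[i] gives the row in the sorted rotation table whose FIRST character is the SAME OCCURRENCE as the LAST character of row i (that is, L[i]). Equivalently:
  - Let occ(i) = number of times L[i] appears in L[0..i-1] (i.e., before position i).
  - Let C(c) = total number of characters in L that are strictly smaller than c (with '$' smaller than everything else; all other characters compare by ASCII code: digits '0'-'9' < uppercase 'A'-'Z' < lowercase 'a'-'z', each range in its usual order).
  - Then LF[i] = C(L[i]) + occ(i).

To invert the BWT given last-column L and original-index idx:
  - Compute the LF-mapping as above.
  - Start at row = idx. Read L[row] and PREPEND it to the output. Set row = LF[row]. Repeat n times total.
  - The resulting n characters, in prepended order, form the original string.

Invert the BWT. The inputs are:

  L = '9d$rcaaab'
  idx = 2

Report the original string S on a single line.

Answer: abracad9$

Derivation:
LF mapping: 1 7 0 8 6 2 3 4 5
Walk LF starting at row 2, prepending L[row]:
  step 1: row=2, L[2]='$', prepend. Next row=LF[2]=0
  step 2: row=0, L[0]='9', prepend. Next row=LF[0]=1
  step 3: row=1, L[1]='d', prepend. Next row=LF[1]=7
  step 4: row=7, L[7]='a', prepend. Next row=LF[7]=4
  step 5: row=4, L[4]='c', prepend. Next row=LF[4]=6
  step 6: row=6, L[6]='a', prepend. Next row=LF[6]=3
  step 7: row=3, L[3]='r', prepend. Next row=LF[3]=8
  step 8: row=8, L[8]='b', prepend. Next row=LF[8]=5
  step 9: row=5, L[5]='a', prepend. Next row=LF[5]=2
Reversed output: abracad9$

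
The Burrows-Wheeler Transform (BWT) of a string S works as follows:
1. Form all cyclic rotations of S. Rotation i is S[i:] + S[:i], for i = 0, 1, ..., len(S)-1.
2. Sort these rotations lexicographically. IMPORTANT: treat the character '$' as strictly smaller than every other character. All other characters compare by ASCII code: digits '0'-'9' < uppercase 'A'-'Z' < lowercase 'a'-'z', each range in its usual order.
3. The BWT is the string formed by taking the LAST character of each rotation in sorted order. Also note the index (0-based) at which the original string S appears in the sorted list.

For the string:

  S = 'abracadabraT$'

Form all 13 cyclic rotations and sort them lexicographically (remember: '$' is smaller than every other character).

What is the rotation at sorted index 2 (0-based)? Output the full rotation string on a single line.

Answer: aT$abracadabr

Derivation:
All 13 rotations (rotation i = S[i:]+S[:i]):
  rot[0] = abracadabraT$
  rot[1] = bracadabraT$a
  rot[2] = racadabraT$ab
  rot[3] = acadabraT$abr
  rot[4] = cadabraT$abra
  rot[5] = adabraT$abrac
  rot[6] = dabraT$abraca
  rot[7] = abraT$abracad
  rot[8] = braT$abracada
  rot[9] = raT$abracadab
  rot[10] = aT$abracadabr
  rot[11] = T$abracadabra
  rot[12] = $abracadabraT
Sorted (with $ < everything):
  sorted[0] = $abracadabraT
  sorted[1] = T$abracadabra
  sorted[2] = aT$abracadabr
  sorted[3] = abraT$abracad
  sorted[4] = abracadabraT$
  sorted[5] = acadabraT$abr
  sorted[6] = adabraT$abrac
  sorted[7] = braT$abracada
  sorted[8] = bracadabraT$a
  sorted[9] = cadabraT$abra
  sorted[10] = dabraT$abraca
  sorted[11] = raT$abracadab
  sorted[12] = racadabraT$ab
sorted[2] = aT$abracadabr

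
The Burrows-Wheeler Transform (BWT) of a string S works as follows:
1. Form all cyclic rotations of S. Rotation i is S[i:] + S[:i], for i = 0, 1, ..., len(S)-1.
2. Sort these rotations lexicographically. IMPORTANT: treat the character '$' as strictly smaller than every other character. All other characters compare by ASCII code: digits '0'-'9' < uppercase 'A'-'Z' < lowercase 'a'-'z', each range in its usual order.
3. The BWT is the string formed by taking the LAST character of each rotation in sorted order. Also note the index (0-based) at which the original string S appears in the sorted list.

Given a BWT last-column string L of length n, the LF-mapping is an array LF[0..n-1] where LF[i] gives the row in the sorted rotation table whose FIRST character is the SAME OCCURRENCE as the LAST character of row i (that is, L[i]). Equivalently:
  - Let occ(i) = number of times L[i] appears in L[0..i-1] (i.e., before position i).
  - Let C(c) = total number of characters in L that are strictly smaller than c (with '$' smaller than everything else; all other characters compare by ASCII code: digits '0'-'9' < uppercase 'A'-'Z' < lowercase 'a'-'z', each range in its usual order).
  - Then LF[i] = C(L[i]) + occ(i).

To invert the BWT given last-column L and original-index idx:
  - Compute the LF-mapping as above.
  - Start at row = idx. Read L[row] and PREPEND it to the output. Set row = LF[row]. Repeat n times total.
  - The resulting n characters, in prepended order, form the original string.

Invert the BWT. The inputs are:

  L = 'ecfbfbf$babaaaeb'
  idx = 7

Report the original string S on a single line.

LF mapping: 11 10 13 5 14 6 15 0 7 1 8 2 3 4 12 9
Walk LF starting at row 7, prepending L[row]:
  step 1: row=7, L[7]='$', prepend. Next row=LF[7]=0
  step 2: row=0, L[0]='e', prepend. Next row=LF[0]=11
  step 3: row=11, L[11]='a', prepend. Next row=LF[11]=2
  step 4: row=2, L[2]='f', prepend. Next row=LF[2]=13
  step 5: row=13, L[13]='a', prepend. Next row=LF[13]=4
  step 6: row=4, L[4]='f', prepend. Next row=LF[4]=14
  step 7: row=14, L[14]='e', prepend. Next row=LF[14]=12
  step 8: row=12, L[12]='a', prepend. Next row=LF[12]=3
  step 9: row=3, L[3]='b', prepend. Next row=LF[3]=5
  step 10: row=5, L[5]='b', prepend. Next row=LF[5]=6
  step 11: row=6, L[6]='f', prepend. Next row=LF[6]=15
  step 12: row=15, L[15]='b', prepend. Next row=LF[15]=9
  step 13: row=9, L[9]='a', prepend. Next row=LF[9]=1
  step 14: row=1, L[1]='c', prepend. Next row=LF[1]=10
  step 15: row=10, L[10]='b', prepend. Next row=LF[10]=8
  step 16: row=8, L[8]='b', prepend. Next row=LF[8]=7
Reversed output: bbcabfbbaefafae$

Answer: bbcabfbbaefafae$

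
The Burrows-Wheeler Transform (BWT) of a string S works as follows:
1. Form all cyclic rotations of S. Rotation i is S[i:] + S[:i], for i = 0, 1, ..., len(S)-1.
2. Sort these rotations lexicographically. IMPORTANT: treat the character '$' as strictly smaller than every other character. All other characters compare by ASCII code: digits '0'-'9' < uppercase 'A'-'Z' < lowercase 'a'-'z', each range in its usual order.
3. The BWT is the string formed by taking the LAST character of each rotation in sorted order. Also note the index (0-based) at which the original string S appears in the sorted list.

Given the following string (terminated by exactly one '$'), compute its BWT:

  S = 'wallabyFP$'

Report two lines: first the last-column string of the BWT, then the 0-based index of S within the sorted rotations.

All 10 rotations (rotation i = S[i:]+S[:i]):
  rot[0] = wallabyFP$
  rot[1] = allabyFP$w
  rot[2] = llabyFP$wa
  rot[3] = labyFP$wal
  rot[4] = abyFP$wall
  rot[5] = byFP$walla
  rot[6] = yFP$wallab
  rot[7] = FP$wallaby
  rot[8] = P$wallabyF
  rot[9] = $wallabyFP
Sorted (with $ < everything):
  sorted[0] = $wallabyFP  (last char: 'P')
  sorted[1] = FP$wallaby  (last char: 'y')
  sorted[2] = P$wallabyF  (last char: 'F')
  sorted[3] = abyFP$wall  (last char: 'l')
  sorted[4] = allabyFP$w  (last char: 'w')
  sorted[5] = byFP$walla  (last char: 'a')
  sorted[6] = labyFP$wal  (last char: 'l')
  sorted[7] = llabyFP$wa  (last char: 'a')
  sorted[8] = wallabyFP$  (last char: '$')
  sorted[9] = yFP$wallab  (last char: 'b')
Last column: PyFlwala$b
Original string S is at sorted index 8

Answer: PyFlwala$b
8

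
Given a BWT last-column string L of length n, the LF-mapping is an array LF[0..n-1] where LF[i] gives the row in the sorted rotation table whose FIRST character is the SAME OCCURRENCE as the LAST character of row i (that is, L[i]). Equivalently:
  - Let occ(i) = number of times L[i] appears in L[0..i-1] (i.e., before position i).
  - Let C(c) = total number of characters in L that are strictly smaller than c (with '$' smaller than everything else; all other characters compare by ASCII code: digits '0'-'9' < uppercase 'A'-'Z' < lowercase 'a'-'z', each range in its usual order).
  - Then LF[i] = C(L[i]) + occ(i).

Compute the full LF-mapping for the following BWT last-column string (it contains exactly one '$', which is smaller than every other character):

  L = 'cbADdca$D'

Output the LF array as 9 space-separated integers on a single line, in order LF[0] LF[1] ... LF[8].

Answer: 6 5 1 2 8 7 4 0 3

Derivation:
Char counts: '$':1, 'A':1, 'D':2, 'a':1, 'b':1, 'c':2, 'd':1
C (first-col start): C('$')=0, C('A')=1, C('D')=2, C('a')=4, C('b')=5, C('c')=6, C('d')=8
L[0]='c': occ=0, LF[0]=C('c')+0=6+0=6
L[1]='b': occ=0, LF[1]=C('b')+0=5+0=5
L[2]='A': occ=0, LF[2]=C('A')+0=1+0=1
L[3]='D': occ=0, LF[3]=C('D')+0=2+0=2
L[4]='d': occ=0, LF[4]=C('d')+0=8+0=8
L[5]='c': occ=1, LF[5]=C('c')+1=6+1=7
L[6]='a': occ=0, LF[6]=C('a')+0=4+0=4
L[7]='$': occ=0, LF[7]=C('$')+0=0+0=0
L[8]='D': occ=1, LF[8]=C('D')+1=2+1=3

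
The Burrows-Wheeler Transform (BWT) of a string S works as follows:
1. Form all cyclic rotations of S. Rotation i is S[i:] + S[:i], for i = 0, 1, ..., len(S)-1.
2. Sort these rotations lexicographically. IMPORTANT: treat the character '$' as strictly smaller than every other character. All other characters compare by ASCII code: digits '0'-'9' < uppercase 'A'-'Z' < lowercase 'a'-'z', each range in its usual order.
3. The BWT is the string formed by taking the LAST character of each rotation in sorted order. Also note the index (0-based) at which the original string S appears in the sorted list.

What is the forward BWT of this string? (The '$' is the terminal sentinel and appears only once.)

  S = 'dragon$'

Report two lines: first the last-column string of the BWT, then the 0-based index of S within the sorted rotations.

All 7 rotations (rotation i = S[i:]+S[:i]):
  rot[0] = dragon$
  rot[1] = ragon$d
  rot[2] = agon$dr
  rot[3] = gon$dra
  rot[4] = on$drag
  rot[5] = n$drago
  rot[6] = $dragon
Sorted (with $ < everything):
  sorted[0] = $dragon  (last char: 'n')
  sorted[1] = agon$dr  (last char: 'r')
  sorted[2] = dragon$  (last char: '$')
  sorted[3] = gon$dra  (last char: 'a')
  sorted[4] = n$drago  (last char: 'o')
  sorted[5] = on$drag  (last char: 'g')
  sorted[6] = ragon$d  (last char: 'd')
Last column: nr$aogd
Original string S is at sorted index 2

Answer: nr$aogd
2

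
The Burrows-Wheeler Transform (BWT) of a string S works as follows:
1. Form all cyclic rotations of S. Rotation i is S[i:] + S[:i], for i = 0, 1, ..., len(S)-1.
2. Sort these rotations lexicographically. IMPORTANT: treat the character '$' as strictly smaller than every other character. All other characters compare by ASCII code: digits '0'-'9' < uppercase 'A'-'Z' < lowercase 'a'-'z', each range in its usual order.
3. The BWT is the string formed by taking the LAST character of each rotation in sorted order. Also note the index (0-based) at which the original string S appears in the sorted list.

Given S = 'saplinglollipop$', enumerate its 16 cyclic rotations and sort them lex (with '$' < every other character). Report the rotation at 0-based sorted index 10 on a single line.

Answer: ollipop$saplingl

Derivation:
All 16 rotations (rotation i = S[i:]+S[:i]):
  rot[0] = saplinglollipop$
  rot[1] = aplinglollipop$s
  rot[2] = plinglollipop$sa
  rot[3] = linglollipop$sap
  rot[4] = inglollipop$sapl
  rot[5] = nglollipop$sapli
  rot[6] = glollipop$saplin
  rot[7] = lollipop$sapling
  rot[8] = ollipop$saplingl
  rot[9] = llipop$saplinglo
  rot[10] = lipop$saplinglol
  rot[11] = ipop$saplingloll
  rot[12] = pop$saplinglolli
  rot[13] = op$saplinglollip
  rot[14] = p$saplinglollipo
  rot[15] = $saplinglollipop
Sorted (with $ < everything):
  sorted[0] = $saplinglollipop
  sorted[1] = aplinglollipop$s
  sorted[2] = glollipop$saplin
  sorted[3] = inglollipop$sapl
  sorted[4] = ipop$saplingloll
  sorted[5] = linglollipop$sap
  sorted[6] = lipop$saplinglol
  sorted[7] = llipop$saplinglo
  sorted[8] = lollipop$sapling
  sorted[9] = nglollipop$sapli
  sorted[10] = ollipop$saplingl
  sorted[11] = op$saplinglollip
  sorted[12] = p$saplinglollipo
  sorted[13] = plinglollipop$sa
  sorted[14] = pop$saplinglolli
  sorted[15] = saplinglollipop$
sorted[10] = ollipop$saplingl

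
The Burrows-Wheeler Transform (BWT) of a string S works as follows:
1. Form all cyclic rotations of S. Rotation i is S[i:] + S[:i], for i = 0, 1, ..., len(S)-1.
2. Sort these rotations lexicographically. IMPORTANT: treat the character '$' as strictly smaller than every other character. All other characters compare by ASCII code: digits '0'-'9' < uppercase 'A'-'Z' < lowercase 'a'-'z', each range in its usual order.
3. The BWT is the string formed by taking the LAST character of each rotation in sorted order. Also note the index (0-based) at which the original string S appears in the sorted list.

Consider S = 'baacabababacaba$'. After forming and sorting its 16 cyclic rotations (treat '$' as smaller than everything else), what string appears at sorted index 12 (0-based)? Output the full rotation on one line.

All 16 rotations (rotation i = S[i:]+S[:i]):
  rot[0] = baacabababacaba$
  rot[1] = aacabababacaba$b
  rot[2] = acabababacaba$ba
  rot[3] = cabababacaba$baa
  rot[4] = abababacaba$baac
  rot[5] = bababacaba$baaca
  rot[6] = ababacaba$baacab
  rot[7] = babacaba$baacaba
  rot[8] = abacaba$baacabab
  rot[9] = bacaba$baacababa
  rot[10] = acaba$baacababab
  rot[11] = caba$baacabababa
  rot[12] = aba$baacabababac
  rot[13] = ba$baacabababaca
  rot[14] = a$baacabababacab
  rot[15] = $baacabababacaba
Sorted (with $ < everything):
  sorted[0] = $baacabababacaba
  sorted[1] = a$baacabababacab
  sorted[2] = aacabababacaba$b
  sorted[3] = aba$baacabababac
  sorted[4] = abababacaba$baac
  sorted[5] = ababacaba$baacab
  sorted[6] = abacaba$baacabab
  sorted[7] = acaba$baacababab
  sorted[8] = acabababacaba$ba
  sorted[9] = ba$baacabababaca
  sorted[10] = baacabababacaba$
  sorted[11] = bababacaba$baaca
  sorted[12] = babacaba$baacaba
  sorted[13] = bacaba$baacababa
  sorted[14] = caba$baacabababa
  sorted[15] = cabababacaba$baa
sorted[12] = babacaba$baacaba

Answer: babacaba$baacaba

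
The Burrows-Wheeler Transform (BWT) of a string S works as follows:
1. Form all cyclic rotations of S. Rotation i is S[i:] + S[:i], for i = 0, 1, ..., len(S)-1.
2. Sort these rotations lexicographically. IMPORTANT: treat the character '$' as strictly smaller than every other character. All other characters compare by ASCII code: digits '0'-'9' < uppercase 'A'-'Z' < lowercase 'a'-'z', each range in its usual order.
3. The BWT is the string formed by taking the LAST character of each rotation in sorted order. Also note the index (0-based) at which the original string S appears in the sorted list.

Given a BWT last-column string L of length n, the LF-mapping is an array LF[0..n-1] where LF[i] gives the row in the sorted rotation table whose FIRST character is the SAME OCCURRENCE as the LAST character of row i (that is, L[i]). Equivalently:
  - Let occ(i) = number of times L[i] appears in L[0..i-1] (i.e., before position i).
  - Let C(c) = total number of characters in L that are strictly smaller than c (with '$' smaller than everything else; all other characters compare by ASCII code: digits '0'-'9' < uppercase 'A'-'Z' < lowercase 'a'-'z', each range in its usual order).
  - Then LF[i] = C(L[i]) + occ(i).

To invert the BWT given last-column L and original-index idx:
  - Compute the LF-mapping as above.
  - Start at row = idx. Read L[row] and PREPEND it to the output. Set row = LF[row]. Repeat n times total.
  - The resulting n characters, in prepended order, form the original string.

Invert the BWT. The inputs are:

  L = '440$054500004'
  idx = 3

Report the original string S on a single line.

Answer: 040004050454$

Derivation:
LF mapping: 7 8 1 0 2 11 9 12 3 4 5 6 10
Walk LF starting at row 3, prepending L[row]:
  step 1: row=3, L[3]='$', prepend. Next row=LF[3]=0
  step 2: row=0, L[0]='4', prepend. Next row=LF[0]=7
  step 3: row=7, L[7]='5', prepend. Next row=LF[7]=12
  step 4: row=12, L[12]='4', prepend. Next row=LF[12]=10
  step 5: row=10, L[10]='0', prepend. Next row=LF[10]=5
  step 6: row=5, L[5]='5', prepend. Next row=LF[5]=11
  step 7: row=11, L[11]='0', prepend. Next row=LF[11]=6
  step 8: row=6, L[6]='4', prepend. Next row=LF[6]=9
  step 9: row=9, L[9]='0', prepend. Next row=LF[9]=4
  step 10: row=4, L[4]='0', prepend. Next row=LF[4]=2
  step 11: row=2, L[2]='0', prepend. Next row=LF[2]=1
  step 12: row=1, L[1]='4', prepend. Next row=LF[1]=8
  step 13: row=8, L[8]='0', prepend. Next row=LF[8]=3
Reversed output: 040004050454$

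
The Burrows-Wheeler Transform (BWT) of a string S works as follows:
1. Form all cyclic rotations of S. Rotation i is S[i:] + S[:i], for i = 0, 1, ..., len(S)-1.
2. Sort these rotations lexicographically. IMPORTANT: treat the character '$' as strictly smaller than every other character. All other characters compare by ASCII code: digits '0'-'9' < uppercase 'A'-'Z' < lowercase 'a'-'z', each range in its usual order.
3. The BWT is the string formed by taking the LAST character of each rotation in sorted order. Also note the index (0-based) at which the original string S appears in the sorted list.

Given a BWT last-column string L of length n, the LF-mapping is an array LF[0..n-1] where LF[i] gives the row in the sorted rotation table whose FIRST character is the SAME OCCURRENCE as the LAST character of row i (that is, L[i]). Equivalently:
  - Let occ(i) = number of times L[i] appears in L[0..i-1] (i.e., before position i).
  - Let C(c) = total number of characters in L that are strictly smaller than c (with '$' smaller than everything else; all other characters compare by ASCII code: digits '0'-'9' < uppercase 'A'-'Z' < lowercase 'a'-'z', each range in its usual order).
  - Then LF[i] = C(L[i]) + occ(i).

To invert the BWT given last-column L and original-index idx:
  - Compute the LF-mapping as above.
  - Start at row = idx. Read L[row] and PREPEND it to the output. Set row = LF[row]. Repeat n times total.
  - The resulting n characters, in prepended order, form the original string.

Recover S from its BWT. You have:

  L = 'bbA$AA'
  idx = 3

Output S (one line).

Answer: AbAAb$

Derivation:
LF mapping: 4 5 1 0 2 3
Walk LF starting at row 3, prepending L[row]:
  step 1: row=3, L[3]='$', prepend. Next row=LF[3]=0
  step 2: row=0, L[0]='b', prepend. Next row=LF[0]=4
  step 3: row=4, L[4]='A', prepend. Next row=LF[4]=2
  step 4: row=2, L[2]='A', prepend. Next row=LF[2]=1
  step 5: row=1, L[1]='b', prepend. Next row=LF[1]=5
  step 6: row=5, L[5]='A', prepend. Next row=LF[5]=3
Reversed output: AbAAb$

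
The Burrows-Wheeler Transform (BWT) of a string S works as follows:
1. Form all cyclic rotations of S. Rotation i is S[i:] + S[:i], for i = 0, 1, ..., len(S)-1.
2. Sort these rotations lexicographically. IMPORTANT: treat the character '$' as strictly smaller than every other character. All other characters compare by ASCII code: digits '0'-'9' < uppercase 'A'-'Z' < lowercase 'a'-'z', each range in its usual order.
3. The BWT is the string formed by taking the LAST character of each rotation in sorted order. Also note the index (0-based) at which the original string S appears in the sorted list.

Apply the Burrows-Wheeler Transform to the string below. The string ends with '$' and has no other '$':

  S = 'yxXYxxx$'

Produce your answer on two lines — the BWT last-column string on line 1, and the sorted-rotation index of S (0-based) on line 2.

Answer: xxXxyxY$
7

Derivation:
All 8 rotations (rotation i = S[i:]+S[:i]):
  rot[0] = yxXYxxx$
  rot[1] = xXYxxx$y
  rot[2] = XYxxx$yx
  rot[3] = Yxxx$yxX
  rot[4] = xxx$yxXY
  rot[5] = xx$yxXYx
  rot[6] = x$yxXYxx
  rot[7] = $yxXYxxx
Sorted (with $ < everything):
  sorted[0] = $yxXYxxx  (last char: 'x')
  sorted[1] = XYxxx$yx  (last char: 'x')
  sorted[2] = Yxxx$yxX  (last char: 'X')
  sorted[3] = x$yxXYxx  (last char: 'x')
  sorted[4] = xXYxxx$y  (last char: 'y')
  sorted[5] = xx$yxXYx  (last char: 'x')
  sorted[6] = xxx$yxXY  (last char: 'Y')
  sorted[7] = yxXYxxx$  (last char: '$')
Last column: xxXxyxY$
Original string S is at sorted index 7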